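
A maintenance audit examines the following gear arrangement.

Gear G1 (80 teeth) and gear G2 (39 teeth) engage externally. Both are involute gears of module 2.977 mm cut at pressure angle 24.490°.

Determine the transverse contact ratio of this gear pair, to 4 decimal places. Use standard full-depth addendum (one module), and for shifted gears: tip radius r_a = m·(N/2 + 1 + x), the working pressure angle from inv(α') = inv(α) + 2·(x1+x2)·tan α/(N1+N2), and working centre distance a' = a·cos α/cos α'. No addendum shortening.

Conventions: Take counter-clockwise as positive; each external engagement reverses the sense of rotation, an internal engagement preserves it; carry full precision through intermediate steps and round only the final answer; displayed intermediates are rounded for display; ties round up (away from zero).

1.5618

topology: single-mesh involute geometry — m = 2.977, 80T/39T pair
base radii: r_b1 = 108.366805, r_b2 = 52.828818
tip radii: r_a1 = 122.057000, r_a2 = 61.028500
no profile shift: α' = α, a' = a
action lengths: √(r_a1²−r_b1²) = 56.165352, √(r_a2²−r_b2²) = 30.554768
base pitch p_b = π·m·cos α = 8.511109
CR = (56.165352 + 30.554768 − 177.131500·sin 24.49000°)/8.511109 = 1.561843
contact ratio ≈ 1.5618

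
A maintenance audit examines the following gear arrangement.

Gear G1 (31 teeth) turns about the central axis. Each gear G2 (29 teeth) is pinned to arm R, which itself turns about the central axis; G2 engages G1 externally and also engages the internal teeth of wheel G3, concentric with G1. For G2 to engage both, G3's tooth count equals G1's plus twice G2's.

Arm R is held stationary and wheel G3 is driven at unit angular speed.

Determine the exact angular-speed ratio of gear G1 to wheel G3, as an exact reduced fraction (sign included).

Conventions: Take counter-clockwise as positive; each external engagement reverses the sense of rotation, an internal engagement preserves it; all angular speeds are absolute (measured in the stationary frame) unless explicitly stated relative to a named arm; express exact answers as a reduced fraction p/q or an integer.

-89/31

recognized (axles ride arm R): planetary set, 31/29/89 teeth
ring teeth: 31 + 2·29 = 89
31(ω_sun−ω_arm) = −89(ω_ring−ω_arm),  ω_arm = 0, ω_ring = 1
ω_sun = 0 − (89/31)(1−0) = -89/31
ω_out/ω_in = -89/31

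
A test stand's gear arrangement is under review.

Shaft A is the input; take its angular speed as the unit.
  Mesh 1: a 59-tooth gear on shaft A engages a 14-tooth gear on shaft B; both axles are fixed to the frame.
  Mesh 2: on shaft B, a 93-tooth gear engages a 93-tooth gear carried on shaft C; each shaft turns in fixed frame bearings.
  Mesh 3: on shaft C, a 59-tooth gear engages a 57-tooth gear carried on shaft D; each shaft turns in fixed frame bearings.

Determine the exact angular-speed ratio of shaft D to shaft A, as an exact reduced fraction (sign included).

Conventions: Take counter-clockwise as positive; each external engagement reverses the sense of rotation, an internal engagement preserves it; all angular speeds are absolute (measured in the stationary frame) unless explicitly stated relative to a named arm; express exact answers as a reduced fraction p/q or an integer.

-3481/798

class = fixed-axis compound train [3 meshes; 3 ratios multiply, 3 sense flips]
mesh 1 [59T→14T]: running ratio 59/14, sense −
mesh 2 [93T→93T]: running ratio 59/14, sense +
mesh 3 [59T→57T]: running ratio 3481/798, sense −
ω_out/ω_in = -3481/798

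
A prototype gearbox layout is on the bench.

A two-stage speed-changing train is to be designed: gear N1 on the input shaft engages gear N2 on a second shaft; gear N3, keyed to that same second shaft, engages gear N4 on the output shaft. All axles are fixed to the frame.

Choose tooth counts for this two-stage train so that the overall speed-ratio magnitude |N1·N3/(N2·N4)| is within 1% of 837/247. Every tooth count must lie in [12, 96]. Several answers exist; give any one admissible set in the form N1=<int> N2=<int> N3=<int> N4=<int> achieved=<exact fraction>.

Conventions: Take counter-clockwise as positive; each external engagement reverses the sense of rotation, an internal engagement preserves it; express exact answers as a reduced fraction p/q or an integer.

design class (target 837/247): fixed-axis compound train
target = 837/247 in lowest terms: an exact hit needs N1·N3 = k·837 and N2·N4 = k·247 for one integer k, every count in [12, 96]; additionally prefer no 1:1 stage (N1 ≠ N2, N3 ≠ N4)
k = 1: N1·N3 = 837 = 27·31, N2·N4 = 247 = 13·19
achieved = 27·31/(13·19) = 837/247; |achieved − target| = 0 ≤ 837/24700 ✓

N1=27 N2=13 N3=31 N4=19 achieved=837/247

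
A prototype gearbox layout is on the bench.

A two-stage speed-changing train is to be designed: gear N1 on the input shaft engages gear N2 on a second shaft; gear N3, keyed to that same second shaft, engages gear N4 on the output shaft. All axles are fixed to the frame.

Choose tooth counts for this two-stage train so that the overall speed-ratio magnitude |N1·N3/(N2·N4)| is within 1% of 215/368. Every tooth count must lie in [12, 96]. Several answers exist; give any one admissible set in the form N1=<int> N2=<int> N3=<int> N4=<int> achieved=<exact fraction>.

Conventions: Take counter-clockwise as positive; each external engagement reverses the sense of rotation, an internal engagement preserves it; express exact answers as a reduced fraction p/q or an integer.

N1=15 N2=12 N3=43 N4=92 achieved=215/368

2-stage fixed-axis compound train for ratio 215/368
target = 215/368 in lowest terms: an exact hit needs N1·N3 = k·215 and N2·N4 = k·368 for one integer k, every count in [12, 96]; additionally prefer no 1:1 stage (N1 ≠ N2, N3 ≠ N4)
k = 1…2: no 1:1-free in-range split of k·215 and k·368 into factor pairs; take k = 3
k = 3: N1·N3 = 645 = 15·43, N2·N4 = 1104 = 12·92
achieved = 15·43/(12·92) = 215/368; |achieved − target| = 0 ≤ 43/7360 ✓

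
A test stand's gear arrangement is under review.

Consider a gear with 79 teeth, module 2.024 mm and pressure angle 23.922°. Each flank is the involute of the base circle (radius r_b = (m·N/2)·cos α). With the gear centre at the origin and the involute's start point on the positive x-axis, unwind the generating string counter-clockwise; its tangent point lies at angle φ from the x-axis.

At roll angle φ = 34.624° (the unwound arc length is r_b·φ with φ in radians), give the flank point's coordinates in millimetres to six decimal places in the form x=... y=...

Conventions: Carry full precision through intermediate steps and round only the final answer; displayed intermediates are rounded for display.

x=85.230401 y=5.182028

single-mesh involute tooth geometry (79T wheel at module 2.024)
pitch radius r_p = m·N/2 = 2.024·79/2 = 79.948000
base radius r_b = r_p·cos α = 79.948000·cos 23.922° = 73.080333
roll angle φ = 34.624° = 0.60430280 rad
x = r_b·(cos φ + φ·sin φ) = 85.230401
y = r_b·(sin φ − φ·cos φ) = 5.182028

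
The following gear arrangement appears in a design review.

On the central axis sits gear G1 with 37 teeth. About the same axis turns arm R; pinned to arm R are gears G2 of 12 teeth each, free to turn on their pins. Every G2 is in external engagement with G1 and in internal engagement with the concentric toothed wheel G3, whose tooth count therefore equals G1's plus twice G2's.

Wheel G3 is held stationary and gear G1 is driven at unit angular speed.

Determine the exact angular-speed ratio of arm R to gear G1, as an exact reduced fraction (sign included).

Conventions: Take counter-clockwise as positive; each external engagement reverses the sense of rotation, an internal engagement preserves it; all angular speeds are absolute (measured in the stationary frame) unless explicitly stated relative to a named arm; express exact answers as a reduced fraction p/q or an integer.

37/98

recognized (axles ride arm R): planetary set, 37/12/61 teeth
ring teeth: 37 + 2·12 = 61
37(ω_sun−ω_arm) = −61(ω_ring−ω_arm),  ω_ring = 0, ω_sun = 1
37(1−ω_arm) = −61(0−ω_arm)  ⇒  98·ω_arm = 37  ⇒  ω_arm = 37/98
ω_out/ω_in = 37/98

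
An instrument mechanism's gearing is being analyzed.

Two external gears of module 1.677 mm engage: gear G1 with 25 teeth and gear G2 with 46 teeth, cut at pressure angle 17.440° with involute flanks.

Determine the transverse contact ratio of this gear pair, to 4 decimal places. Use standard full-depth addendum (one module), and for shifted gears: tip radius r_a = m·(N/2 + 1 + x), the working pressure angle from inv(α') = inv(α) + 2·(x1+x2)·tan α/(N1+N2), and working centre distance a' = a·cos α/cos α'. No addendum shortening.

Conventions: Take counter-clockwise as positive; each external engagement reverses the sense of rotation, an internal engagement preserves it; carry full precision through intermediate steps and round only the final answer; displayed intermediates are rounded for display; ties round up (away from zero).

topology: single-mesh involute geometry — m = 1.677, 25T/46T pair
base radii: r_b1 = 19.998882, r_b2 = 36.797942
tip radii: r_a1 = 22.639500, r_a2 = 40.248000
no profile shift: α' = α, a' = a
action lengths: √(r_a1²−r_b1²) = 10.610923, √(r_a2²−r_b2²) = 16.303771
base pitch p_b = π·m·cos α = 5.026267
CR = (10.610923 + 16.303771 − 59.533500·sin 17.44000°)/5.026267 = 1.804937
contact ratio ≈ 1.8049

1.8049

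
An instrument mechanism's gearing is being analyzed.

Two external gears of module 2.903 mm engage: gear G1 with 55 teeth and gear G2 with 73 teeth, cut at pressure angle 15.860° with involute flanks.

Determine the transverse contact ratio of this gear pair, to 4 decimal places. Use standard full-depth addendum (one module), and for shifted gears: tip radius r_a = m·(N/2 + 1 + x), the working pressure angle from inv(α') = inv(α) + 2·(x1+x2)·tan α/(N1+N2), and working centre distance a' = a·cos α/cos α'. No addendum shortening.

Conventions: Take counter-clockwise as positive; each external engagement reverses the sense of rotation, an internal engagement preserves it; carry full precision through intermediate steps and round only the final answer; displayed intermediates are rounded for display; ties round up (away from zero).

2.0805

topology: single-mesh involute geometry — m = 2.903, 55T/73T pair
base radii: r_b1 = 76.793463, r_b2 = 101.925869
tip radii: r_a1 = 82.735500, r_a2 = 108.862500
no profile shift: α' = α, a' = a
action lengths: √(r_a1²−r_b1²) = 30.788423, √(r_a2²−r_b2²) = 38.238215
base pitch p_b = π·m·cos α = 8.772865
CR = (30.788423 + 38.238215 − 185.792000·sin 15.86000°)/8.772865 = 2.080502
contact ratio ≈ 2.0805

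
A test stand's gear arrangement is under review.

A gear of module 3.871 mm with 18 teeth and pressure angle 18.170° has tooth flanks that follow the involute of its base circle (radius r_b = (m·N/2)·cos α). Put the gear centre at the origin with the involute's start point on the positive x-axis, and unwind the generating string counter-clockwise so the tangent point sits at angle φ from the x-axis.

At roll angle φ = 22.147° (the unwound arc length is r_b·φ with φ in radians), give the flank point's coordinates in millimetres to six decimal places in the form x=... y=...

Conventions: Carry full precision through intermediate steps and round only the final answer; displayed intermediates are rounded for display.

single-mesh involute tooth geometry (18T wheel at module 3.871)
pitch radius r_p = m·N/2 = 3.871·18/2 = 34.839000
base radius r_b = r_p·cos α = 34.839000·cos 18.170° = 33.101769
roll angle φ = 22.147° = 0.38653807 rad
x = r_b·(cos φ + φ·sin φ) = 35.483059
y = r_b·(sin φ − φ·cos φ) = 0.627775

x=35.483059 y=0.627775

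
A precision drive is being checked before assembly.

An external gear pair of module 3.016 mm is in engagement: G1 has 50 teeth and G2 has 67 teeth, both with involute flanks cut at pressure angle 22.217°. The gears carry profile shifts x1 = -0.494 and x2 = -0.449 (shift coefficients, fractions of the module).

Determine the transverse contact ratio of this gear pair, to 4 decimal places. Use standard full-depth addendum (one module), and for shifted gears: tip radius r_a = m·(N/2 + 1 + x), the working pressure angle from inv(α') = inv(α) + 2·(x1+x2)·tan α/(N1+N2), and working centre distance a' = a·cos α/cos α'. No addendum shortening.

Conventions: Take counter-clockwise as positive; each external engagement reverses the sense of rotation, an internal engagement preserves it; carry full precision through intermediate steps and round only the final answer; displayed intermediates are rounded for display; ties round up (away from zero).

topology: single-mesh involute geometry — m = 3.016, 50T/67T pair
base radii: r_b1 = 69.802186, r_b2 = 93.534929
tip radii: r_a1 = 76.926096, r_a2 = 102.697816
inv(α') = inv(22.217°) + 2·(-0.494-0.449)·tan α/(50+67) = 0.01409491  ⇒  α' = 19.64303°
a' = a·cos α / cos α' = 176.4360·cos 22.217°/cos 19.64303° = 173.429824
action lengths: √(r_a1²−r_b1²) = 32.330776, √(r_a2²−r_b2²) = 42.403519
base pitch p_b = π·m·cos α = 8.771601
CR = (32.330776 + 42.403519 − 173.429824·sin 19.64303°)/8.771601 = 1.873579
contact ratio ≈ 1.8736

1.8736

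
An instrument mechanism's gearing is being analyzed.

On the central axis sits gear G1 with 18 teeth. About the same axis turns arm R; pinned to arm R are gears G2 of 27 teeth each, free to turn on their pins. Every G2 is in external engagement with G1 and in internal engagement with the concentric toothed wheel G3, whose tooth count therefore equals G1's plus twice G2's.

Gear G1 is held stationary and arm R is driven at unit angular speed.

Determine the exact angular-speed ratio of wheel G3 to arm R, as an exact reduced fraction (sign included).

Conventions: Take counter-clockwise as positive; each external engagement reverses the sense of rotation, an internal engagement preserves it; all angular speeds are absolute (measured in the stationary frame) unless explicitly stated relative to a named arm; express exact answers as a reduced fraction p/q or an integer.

5/4

recognized (axles ride arm R): planetary set, 18/27/72 teeth
ring teeth: 18 + 2·27 = 72
18(ω_sun−ω_arm) = −72(ω_ring−ω_arm),  ω_sun = 0, ω_arm = 1
ω_ring = 1 − (18/72)(0−1) = 5/4
ω_out/ω_in = 5/4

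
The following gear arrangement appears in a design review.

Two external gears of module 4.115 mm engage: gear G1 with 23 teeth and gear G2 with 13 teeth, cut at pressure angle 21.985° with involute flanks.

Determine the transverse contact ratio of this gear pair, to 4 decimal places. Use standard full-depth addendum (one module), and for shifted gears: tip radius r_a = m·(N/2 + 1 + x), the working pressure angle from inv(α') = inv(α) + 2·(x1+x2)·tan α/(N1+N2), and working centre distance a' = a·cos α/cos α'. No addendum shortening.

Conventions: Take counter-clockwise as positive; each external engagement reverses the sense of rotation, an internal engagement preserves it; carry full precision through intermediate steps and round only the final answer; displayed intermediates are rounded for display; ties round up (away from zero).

1.4577

class = single-mesh tooth geometry [involute pair 23T × 13T, m = 4.115]
base radii: r_b1 = 43.881297, r_b2 = 24.802472
tip radii: r_a1 = 51.437500, r_a2 = 30.862500
no profile shift: α' = α, a' = a
action lengths: √(r_a1²−r_b1²) = 26.837439, √(r_a2²−r_b2²) = 18.366580
base pitch p_b = π·m·cos α = 11.987579
CR = (26.837439 + 18.366580 − 74.070000·sin 21.98500°)/11.987579 = 1.457750
contact ratio ≈ 1.4577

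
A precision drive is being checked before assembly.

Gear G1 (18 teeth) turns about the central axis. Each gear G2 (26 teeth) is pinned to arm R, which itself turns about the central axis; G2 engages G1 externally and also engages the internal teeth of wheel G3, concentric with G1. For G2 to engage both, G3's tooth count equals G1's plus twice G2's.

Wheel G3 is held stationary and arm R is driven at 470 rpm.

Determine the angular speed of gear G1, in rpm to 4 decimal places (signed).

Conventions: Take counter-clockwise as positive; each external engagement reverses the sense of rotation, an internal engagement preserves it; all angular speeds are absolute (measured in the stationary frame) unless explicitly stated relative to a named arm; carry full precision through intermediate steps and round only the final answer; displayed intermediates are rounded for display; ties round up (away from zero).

recognized (axles ride arm R): planetary set, 18/26/70 teeth
normalise by the input: solve with ω_arm = 1, then scale by 470 rpm
ring teeth: 18 + 2·26 = 70
18(ω_sun−ω_arm) = −70(ω_ring−ω_arm),  ω_ring = 0, ω_arm = 1
ω_sun = 1 − (70/18)(0−1) = 44/9
scale: ω_sun = 44/9 × 470 rpm = +2297.7778 rpm

+2297.7778 rpm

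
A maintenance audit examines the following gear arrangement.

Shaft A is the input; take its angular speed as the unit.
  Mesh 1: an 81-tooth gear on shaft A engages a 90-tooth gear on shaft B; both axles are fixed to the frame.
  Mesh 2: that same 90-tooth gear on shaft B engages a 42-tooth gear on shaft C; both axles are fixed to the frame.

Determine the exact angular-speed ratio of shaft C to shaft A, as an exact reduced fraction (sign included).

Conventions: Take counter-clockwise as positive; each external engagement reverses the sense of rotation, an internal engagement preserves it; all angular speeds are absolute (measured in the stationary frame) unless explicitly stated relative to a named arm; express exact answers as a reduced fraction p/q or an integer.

class = fixed-axis compound train [2 meshes; 2 ratios multiply, 2 sense flips]
mesh 1 [81T→90T]: running ratio 9/10, sense −
mesh 2 [90T→42T]: running ratio 27/14, sense +
ω_out/ω_in = 27/14

27/14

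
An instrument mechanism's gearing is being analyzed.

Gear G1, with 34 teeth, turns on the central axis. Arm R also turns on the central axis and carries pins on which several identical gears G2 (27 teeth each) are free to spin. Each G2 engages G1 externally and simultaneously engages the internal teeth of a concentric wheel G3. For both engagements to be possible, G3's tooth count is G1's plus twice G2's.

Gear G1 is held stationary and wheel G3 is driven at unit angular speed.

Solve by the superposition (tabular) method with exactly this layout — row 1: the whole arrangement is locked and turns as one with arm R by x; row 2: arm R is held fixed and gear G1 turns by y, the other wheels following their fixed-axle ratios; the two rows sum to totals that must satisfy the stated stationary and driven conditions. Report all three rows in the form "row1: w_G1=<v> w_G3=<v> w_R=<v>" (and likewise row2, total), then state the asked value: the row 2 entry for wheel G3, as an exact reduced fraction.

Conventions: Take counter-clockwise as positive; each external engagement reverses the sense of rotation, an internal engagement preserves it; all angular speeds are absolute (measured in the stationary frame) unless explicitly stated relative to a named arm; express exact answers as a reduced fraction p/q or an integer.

recognized (axles ride arm R): planetary set, 34/27/88 teeth
superposition row 1 [locked train]: every member turns x
superposition row 2 [arm held]: sun y, ring −(34/88)·y, arm 0
boundary: total ω_sun = x + y = 0 and total ω_ring = x − (34/88)·y = 1  ⇒  y = -44/61, x = 44/61
row 2 ring = −(34/88)·(-44/61) = 17/61
totals (row 1 + row 2): sun 44/61 + (-44/61) = 0, ring 44/61 + 17/61 = 1, arm 44/61 + 0 = 44/61
asked cell (row2, ring) = 17/61

row1: w_G1=44/61 w_G3=44/61 w_R=44/61
row2: w_G1=-44/61 w_G3=17/61 w_R=0
total: w_G1=0 w_G3=1 w_R=44/61
asked value: 17/61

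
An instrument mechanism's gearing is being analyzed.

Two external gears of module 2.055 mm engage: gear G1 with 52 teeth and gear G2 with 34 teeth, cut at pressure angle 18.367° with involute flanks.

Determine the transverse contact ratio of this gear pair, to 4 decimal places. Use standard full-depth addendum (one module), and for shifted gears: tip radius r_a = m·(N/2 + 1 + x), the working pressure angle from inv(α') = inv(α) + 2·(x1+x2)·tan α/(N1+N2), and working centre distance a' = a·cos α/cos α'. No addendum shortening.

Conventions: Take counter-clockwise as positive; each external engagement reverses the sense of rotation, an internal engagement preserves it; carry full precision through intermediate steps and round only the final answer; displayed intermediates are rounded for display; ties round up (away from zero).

1.8083

topology: single-mesh involute geometry — m = 2.055, 52T/34T pair
base radii: r_b1 = 50.708151, r_b2 = 33.155329
tip radii: r_a1 = 55.485000, r_a2 = 36.990000
no profile shift: α' = α, a' = a
action lengths: √(r_a1²−r_b1²) = 22.522626, √(r_a2²−r_b2²) = 16.400739
base pitch p_b = π·m·cos α = 6.127091
CR = (22.522626 + 16.400739 − 88.365000·sin 18.36700°)/6.127091 = 1.808254
contact ratio ≈ 1.8083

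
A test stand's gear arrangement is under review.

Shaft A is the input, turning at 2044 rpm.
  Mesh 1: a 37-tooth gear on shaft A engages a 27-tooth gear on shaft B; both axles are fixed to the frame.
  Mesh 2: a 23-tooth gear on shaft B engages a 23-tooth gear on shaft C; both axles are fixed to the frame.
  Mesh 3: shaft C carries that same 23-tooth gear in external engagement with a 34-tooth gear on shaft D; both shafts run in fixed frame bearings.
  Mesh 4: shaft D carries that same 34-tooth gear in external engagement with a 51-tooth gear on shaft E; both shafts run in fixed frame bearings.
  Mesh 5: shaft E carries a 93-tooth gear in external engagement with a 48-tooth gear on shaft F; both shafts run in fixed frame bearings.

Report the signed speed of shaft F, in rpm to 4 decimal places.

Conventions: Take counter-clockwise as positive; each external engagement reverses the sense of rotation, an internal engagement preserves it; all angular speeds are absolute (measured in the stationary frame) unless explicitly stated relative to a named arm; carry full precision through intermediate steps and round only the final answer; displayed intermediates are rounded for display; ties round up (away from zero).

-2447.4748 rpm

class = fixed-axis compound train [5 meshes; 5 ratios multiply, 5 sense flips]
mesh 1 [37T→27T]: ω = 2044.0000×37/27 = 2801.0370 rpm, sense flips to −
mesh 2 [23T→23T]: ω = 2801.0370×23/23 = 2801.0370 rpm, sense flips to +
mesh 3 [23T→34T]: ω = 2801.0370×23/34 = 1894.8192 rpm, sense flips to −
mesh 4 [34T→51T]: ω = 1894.8192×34/51 = 1263.2128 rpm, sense flips to +
mesh 5 [93T→48T]: ω = 1263.2128×93/48 = 2447.4748 rpm, sense flips to −
signed output speed = -2447.4748 rpm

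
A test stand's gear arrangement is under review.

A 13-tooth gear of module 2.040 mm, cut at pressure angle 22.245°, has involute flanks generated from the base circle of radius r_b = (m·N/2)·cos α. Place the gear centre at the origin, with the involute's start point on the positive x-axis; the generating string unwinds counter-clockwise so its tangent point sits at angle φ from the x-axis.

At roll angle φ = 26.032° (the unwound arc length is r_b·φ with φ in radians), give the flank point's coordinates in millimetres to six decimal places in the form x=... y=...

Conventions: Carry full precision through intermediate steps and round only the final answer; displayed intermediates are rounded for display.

topology: single-mesh involute geometry — m = 2.040, N = 13
pitch radius r_p = m·N/2 = 2.040·13/2 = 13.260000
base radius r_b = r_p·cos α = 13.260000·cos 22.245° = 12.273105
roll angle φ = 26.032° = 0.45434411 rad
x = r_b·(cos φ + φ·sin φ) = 13.475237
y = r_b·(sin φ − φ·cos φ) = 0.375834

x=13.475237 y=0.375834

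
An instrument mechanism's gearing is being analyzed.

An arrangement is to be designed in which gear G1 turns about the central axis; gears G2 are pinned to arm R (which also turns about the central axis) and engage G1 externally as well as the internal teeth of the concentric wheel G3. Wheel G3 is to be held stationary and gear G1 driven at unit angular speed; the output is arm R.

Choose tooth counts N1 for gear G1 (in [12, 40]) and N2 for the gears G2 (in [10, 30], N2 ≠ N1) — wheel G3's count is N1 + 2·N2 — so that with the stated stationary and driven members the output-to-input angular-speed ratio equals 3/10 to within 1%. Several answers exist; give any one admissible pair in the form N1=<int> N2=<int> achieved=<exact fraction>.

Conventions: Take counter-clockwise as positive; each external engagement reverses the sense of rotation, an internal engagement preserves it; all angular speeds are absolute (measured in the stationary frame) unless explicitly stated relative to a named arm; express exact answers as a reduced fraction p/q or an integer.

N1=15 N2=10 achieved=3/10

planetary set to be sized for 3/10 (Willis relation)
Willis with ω_ring = 0: ω_arm/ω_sun = N1/(N1+N3); set equal to 3/10  ⇒  N3/N1 = 1/(3/10) − 1 = 7/3
N3 = N1 + 2·N2  ⇒  N2/N1 = (N3/N1 − 1)/2 = (7/3 − 1)/2 = 2/3
smallest multiple with N1 ≥ 12 and N2 ≥ 10: k = 5  ⇒  N1 = 5·3 = 15, N2 = 5·2 = 10 (N1 ≤ 40, N2 ≤ 30, N2 ≠ N1 ✓), N3 = 15 + 2·10 = 35
check: N1/(N1+N3) with N1 = 15, N3 = 35 gives 3/10; |achieved − target| = 0 ≤ 3/1000 ✓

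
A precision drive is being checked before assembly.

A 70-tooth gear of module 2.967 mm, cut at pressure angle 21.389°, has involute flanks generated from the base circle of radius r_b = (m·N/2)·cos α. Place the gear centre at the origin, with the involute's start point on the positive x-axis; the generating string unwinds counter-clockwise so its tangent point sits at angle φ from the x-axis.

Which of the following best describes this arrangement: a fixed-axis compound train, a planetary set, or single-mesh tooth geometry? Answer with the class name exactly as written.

class = single-mesh tooth geometry [base-circle involute, m = 2.967, 70T]
classification: single-mesh tooth geometry

single-mesh tooth geometry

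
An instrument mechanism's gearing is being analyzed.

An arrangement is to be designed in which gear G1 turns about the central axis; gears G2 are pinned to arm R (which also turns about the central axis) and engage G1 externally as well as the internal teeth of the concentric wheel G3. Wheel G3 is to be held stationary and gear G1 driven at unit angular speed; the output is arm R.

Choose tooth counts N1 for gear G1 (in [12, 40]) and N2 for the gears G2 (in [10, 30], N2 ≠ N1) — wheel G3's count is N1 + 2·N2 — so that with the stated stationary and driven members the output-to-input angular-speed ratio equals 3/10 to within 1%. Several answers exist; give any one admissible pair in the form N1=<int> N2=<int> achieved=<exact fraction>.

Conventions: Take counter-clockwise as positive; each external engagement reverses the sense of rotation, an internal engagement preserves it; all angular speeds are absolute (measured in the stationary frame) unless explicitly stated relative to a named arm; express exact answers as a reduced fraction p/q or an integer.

N1=15 N2=10 achieved=3/10

planetary set to be sized for 3/10 (Willis relation)
Willis with ω_ring = 0: ω_arm/ω_sun = N1/(N1+N3); set equal to 3/10  ⇒  N3/N1 = 1/(3/10) − 1 = 7/3
N3 = N1 + 2·N2  ⇒  N2/N1 = (N3/N1 − 1)/2 = (7/3 − 1)/2 = 2/3
smallest multiple with N1 ≥ 12 and N2 ≥ 10: k = 5  ⇒  N1 = 5·3 = 15, N2 = 5·2 = 10 (N1 ≤ 40, N2 ≤ 30, N2 ≠ N1 ✓), N3 = 15 + 2·10 = 35
check: N1/(N1+N3) with N1 = 15, N3 = 35 gives 3/10; |achieved − target| = 0 ≤ 3/1000 ✓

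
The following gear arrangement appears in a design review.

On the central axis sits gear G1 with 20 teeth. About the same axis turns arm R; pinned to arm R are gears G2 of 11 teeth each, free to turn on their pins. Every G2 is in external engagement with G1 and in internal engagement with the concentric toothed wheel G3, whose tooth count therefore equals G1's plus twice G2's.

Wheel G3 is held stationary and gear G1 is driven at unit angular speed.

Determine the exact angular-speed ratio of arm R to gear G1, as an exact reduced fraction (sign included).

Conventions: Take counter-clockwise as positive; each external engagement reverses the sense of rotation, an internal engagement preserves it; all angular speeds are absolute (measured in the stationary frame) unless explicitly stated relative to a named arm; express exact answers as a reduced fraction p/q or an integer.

class = planetary set [G3 = 20+2·11 = 42; Willis about the carrier]
ring teeth: 20 + 2·11 = 42
20(ω_sun−ω_arm) = −42(ω_ring−ω_arm),  ω_ring = 0, ω_sun = 1
20(1−ω_arm) = −42(0−ω_arm)  ⇒  62·ω_arm = 20  ⇒  ω_arm = 10/31
ω_out/ω_in = 10/31

10/31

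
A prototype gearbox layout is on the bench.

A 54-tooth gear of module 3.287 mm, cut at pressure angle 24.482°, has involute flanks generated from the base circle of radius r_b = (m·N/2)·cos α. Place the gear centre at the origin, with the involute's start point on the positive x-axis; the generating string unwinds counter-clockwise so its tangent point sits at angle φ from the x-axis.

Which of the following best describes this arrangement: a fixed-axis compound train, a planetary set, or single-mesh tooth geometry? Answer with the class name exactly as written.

single-mesh tooth geometry

class = single-mesh tooth geometry [base-circle involute, m = 3.287, 54T]
classification: single-mesh tooth geometry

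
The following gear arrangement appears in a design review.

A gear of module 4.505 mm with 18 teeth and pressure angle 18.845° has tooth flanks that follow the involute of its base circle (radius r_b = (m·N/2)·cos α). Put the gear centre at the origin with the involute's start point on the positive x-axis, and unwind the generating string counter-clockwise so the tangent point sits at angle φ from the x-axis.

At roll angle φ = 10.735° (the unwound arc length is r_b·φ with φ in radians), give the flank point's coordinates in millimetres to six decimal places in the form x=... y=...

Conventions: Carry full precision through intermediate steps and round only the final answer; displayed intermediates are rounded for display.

x=39.039223 y=0.083830

topology: single-mesh involute geometry — m = 4.505, N = 18
pitch radius r_p = m·N/2 = 4.505·18/2 = 40.545000
base radius r_b = r_p·cos α = 40.545000·cos 18.845° = 38.371620
roll angle φ = 10.735° = 0.18736110 rad
x = r_b·(cos φ + φ·sin φ) = 39.039223
y = r_b·(sin φ − φ·cos φ) = 0.083830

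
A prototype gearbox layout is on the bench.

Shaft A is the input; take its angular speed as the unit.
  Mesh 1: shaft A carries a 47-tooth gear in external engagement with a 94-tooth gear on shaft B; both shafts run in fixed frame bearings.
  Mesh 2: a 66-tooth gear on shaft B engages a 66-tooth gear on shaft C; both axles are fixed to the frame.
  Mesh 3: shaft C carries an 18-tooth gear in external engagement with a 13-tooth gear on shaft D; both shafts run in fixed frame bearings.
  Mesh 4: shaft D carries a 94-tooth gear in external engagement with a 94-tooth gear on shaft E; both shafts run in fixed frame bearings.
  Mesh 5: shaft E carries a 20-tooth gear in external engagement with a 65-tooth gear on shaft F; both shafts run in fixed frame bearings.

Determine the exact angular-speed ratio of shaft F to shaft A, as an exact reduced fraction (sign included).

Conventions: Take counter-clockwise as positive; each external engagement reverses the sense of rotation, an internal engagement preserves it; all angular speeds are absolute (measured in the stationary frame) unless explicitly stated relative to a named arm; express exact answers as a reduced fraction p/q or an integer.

-36/169

class = fixed-axis compound train [5 meshes; 5 ratios multiply, 5 sense flips]
mesh 1 [47T→94T]: running ratio 1/2, sense −
mesh 2 [66T→66T]: running ratio 1/2, sense +
mesh 3 [18T→13T]: running ratio 9/13, sense −
mesh 4 [94T→94T]: running ratio 9/13, sense +
mesh 5 [20T→65T]: running ratio 36/169, sense −
ω_out/ω_in = -36/169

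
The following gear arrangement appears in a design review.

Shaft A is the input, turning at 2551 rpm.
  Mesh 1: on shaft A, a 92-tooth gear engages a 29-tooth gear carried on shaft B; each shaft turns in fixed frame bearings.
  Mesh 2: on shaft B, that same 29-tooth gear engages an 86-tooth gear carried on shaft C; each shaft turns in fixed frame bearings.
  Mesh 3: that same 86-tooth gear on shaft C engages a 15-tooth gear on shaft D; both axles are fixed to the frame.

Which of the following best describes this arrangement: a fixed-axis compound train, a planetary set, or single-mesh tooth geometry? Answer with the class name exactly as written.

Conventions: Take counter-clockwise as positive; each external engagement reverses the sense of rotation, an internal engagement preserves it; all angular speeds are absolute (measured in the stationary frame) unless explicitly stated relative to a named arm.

class = fixed-axis compound train [3 meshes; 3 ratios multiply, 3 sense flips]
classification: fixed-axis compound train

fixed-axis compound train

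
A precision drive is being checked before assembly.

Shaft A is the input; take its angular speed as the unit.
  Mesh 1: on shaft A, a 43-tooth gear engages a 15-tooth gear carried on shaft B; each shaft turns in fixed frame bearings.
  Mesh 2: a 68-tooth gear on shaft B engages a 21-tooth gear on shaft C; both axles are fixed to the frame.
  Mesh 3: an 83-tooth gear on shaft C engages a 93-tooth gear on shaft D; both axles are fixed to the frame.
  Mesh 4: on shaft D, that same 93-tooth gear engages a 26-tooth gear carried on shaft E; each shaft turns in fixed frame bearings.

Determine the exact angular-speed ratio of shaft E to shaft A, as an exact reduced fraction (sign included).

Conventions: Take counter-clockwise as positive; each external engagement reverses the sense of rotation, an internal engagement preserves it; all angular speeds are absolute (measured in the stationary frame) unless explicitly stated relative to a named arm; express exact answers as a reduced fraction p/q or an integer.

121346/4095

class = fixed-axis compound train [4 meshes; 4 ratios multiply, 4 sense flips]
mesh 1 [43T→15T]: running ratio 43/15, sense −
mesh 2 [68T→21T]: running ratio 2924/315, sense +
mesh 3 [83T→93T]: running ratio 242692/29295, sense −
mesh 4 [93T→26T]: running ratio 121346/4095, sense +
ω_out/ω_in = 121346/4095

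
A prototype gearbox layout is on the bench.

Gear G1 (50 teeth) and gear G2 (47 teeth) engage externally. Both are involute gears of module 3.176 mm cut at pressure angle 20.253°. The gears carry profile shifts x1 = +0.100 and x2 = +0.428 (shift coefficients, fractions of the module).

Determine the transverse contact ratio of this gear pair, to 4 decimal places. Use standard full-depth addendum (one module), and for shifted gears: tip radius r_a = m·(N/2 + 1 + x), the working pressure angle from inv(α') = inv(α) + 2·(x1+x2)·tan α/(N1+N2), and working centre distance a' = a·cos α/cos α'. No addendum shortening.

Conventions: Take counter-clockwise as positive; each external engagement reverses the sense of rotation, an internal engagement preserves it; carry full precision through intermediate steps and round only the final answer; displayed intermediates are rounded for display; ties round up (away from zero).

1.6543

topology: single-mesh involute geometry — m = 3.176, 50T/47T pair
base radii: r_b1 = 74.490953, r_b2 = 70.021496
tip radii: r_a1 = 82.893600, r_a2 = 79.171328
inv(α') = inv(20.253°) + 2·(+0.100+0.428)·tan α/(50+47) = 0.01951436  ⇒  α' = 21.80883°
a' = a·cos α / cos α' = 154.0360·cos 20.253°/cos 21.80883° = 155.652737
action lengths: √(r_a1²−r_b1²) = 36.365462, √(r_a2²−r_b2²) = 36.947115
base pitch p_b = π·m·cos α = 9.360809
CR = (36.365462 + 36.947115 − 155.652737·sin 21.80883°)/9.360809 = 1.654331
contact ratio ≈ 1.6543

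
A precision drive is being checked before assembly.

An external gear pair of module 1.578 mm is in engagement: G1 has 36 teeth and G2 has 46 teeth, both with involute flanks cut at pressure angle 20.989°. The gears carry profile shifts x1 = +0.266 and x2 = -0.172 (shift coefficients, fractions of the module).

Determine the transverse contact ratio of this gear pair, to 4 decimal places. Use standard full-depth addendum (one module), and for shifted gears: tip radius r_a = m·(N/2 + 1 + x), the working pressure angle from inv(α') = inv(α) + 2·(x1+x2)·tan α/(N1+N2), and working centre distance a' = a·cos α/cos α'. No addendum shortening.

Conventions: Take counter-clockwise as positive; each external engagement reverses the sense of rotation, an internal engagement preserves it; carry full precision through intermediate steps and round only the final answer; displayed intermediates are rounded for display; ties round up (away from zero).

topology: single-mesh involute geometry — m = 1.578, 36T/46T pair
base radii: r_b1 = 26.519372, r_b2 = 33.885864
tip radii: r_a1 = 30.401748, r_a2 = 37.600584
inv(α') = inv(20.989°) + 2·(+0.266-0.172)·tan α/(36+46) = 0.01819619  ⇒  α' = 21.32545°
a' = a·cos α / cos α' = 64.6980·cos 20.989°/cos 21.32545° = 64.845203
action lengths: √(r_a1²−r_b1²) = 14.865705, √(r_a2²−r_b2²) = 16.295770
base pitch p_b = π·m·cos α = 4.628504
CR = (14.865705 + 16.295770 − 64.845203·sin 21.32545°)/4.628504 = 1.637579
contact ratio ≈ 1.6376

1.6376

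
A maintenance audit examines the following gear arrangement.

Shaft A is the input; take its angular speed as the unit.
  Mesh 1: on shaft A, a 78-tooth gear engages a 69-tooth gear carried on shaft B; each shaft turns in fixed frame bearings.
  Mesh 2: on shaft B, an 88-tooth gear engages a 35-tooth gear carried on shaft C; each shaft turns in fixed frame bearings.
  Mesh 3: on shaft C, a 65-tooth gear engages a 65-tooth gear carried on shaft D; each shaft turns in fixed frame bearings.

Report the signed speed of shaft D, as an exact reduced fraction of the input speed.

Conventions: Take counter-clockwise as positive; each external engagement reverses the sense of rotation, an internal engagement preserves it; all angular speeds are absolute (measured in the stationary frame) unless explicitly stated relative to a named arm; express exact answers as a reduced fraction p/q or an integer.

-2288/805

3-mesh fixed-axis compound train (all bearings frame-fixed)
mesh 1 [78T→69T]: |ω|/ω_in = 1×78/69 = 26/23, sense flips to −
mesh 2 [88T→35T]: |ω|/ω_in = (26/23)×88/35 = 2288/805, sense flips to +
mesh 3 [65T→65T]: |ω|/ω_in = (2288/805)×65/65 = 2288/805, sense flips to −
signed output speed (× input speed) = -2288/805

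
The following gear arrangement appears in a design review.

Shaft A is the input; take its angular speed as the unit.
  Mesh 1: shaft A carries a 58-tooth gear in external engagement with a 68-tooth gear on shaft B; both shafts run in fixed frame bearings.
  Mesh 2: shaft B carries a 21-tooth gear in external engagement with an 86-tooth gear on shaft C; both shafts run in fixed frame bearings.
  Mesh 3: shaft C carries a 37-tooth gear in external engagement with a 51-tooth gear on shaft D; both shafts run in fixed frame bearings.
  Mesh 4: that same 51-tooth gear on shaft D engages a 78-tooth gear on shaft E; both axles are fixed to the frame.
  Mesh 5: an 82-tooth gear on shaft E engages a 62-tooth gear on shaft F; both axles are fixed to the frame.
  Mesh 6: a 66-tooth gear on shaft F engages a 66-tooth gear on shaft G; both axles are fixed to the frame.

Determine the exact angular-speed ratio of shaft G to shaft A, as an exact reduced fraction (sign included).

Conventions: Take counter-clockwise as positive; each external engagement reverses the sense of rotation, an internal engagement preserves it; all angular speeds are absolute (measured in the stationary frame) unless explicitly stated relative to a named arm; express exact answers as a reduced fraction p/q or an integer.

307951/2356744

class = fixed-axis compound train [6 meshes; 6 ratios multiply, 6 sense flips]
mesh 1 [58T→68T]: running ratio 29/34, sense −
mesh 2 [21T→86T]: running ratio 609/2924, sense +
mesh 3 [37T→51T]: running ratio 7511/49708, sense −
mesh 4 [51T→78T]: running ratio 7511/76024, sense +
mesh 5 [82T→62T]: running ratio 307951/2356744, sense −
mesh 6 [66T→66T]: running ratio 307951/2356744, sense +
ω_out/ω_in = 307951/2356744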